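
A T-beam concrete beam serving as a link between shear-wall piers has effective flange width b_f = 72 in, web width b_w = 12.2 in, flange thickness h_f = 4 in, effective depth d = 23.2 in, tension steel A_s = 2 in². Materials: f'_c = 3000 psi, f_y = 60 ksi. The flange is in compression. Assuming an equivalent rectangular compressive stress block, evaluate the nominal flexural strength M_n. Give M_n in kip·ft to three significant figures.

Tension: T = A_s f_y = 2 × 60 = 120 kips.
Try a within the flange: a = T/(0.85 f'_c b_f) = 120/(0.85 × 3 × 72) = 0.654 in.
Since a = 0.654 ≤ h_f = 4 in, the stress block lies entirely in the flange; analyse as a rectangular beam of width b_f.
M_n = T(d − a/2) = 120 × (23.2 − 0.327) = 2744.8 kip·in.
M_n = 2744.8/12 = 228.73 kip·ft.

M_n ≈ 229 kip·ft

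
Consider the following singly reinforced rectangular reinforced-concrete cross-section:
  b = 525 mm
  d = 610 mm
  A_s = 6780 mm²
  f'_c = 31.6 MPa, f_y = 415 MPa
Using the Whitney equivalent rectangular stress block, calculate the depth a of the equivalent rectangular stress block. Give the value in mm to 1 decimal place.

T = A_s f_y = 6780 × 415 = 2813700 N = 2813.7 kN.
Setting C = 0.85 f'_c a b equal to T: a = 2813700/(0.85 × 31.6 × 525) = 199.5 mm.

a ≈ 199.5 mm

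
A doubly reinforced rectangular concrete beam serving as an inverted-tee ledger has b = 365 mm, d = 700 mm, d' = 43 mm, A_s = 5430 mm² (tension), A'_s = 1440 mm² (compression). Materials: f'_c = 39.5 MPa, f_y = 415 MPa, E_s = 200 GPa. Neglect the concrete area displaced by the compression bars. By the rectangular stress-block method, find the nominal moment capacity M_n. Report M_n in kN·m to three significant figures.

Assume both tension and compression steel yield.
Net tension couple steel: A_s − A'_s = 3990 mm².
a = (A_s − A'_s) f_y / (0.85 f'_c b) = 1655850/(0.85 × 39.5 × 365) = 135.12 mm.
c = a/β₁ = 135.12/0.768 = 175.94 mm; ε'_s = 0.003(c − d')/c = 0.0023 ≥ f_y/E_s = 0.0021, so compression steel does yield.
M_n = (A_s − A'_s) f_y (d − a/2) + A'_s f_y (d − d') = [1655850 × (700 − 67.56) + 597600 × (700 − 43)] × 10⁻⁶ = 1047.23 + 392.62 = 1439.85 kN·m.

M_n ≈ 1440 kN·m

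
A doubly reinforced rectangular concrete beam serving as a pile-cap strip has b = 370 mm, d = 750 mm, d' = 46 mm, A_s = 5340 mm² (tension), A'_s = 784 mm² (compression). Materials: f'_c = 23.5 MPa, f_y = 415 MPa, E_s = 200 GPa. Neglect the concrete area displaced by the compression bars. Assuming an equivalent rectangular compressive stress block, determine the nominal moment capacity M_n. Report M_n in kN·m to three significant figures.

Assume both tension and compression steel yield.
Net tension couple steel: A_s − A'_s = 4556 mm².
a = (A_s − A'_s) f_y / (0.85 f'_c b) = 1890740/(0.85 × 23.5 × 370) = 255.83 mm.
c = a/β₁ = 255.83/0.85 = 300.98 mm; ε'_s = 0.003(c − d')/c = 0.0025 ≥ f_y/E_s = 0.0021, so compression steel does yield.
M_n = (A_s − A'_s) f_y (d − a/2) + A'_s f_y (d − d') = [1890740 × (750 − 127.915) + 325360 × (750 − 46)] × 10⁻⁶ = 1176.20 + 229.05 = 1405.25 kN·m.

M_n ≈ 1410 kN·m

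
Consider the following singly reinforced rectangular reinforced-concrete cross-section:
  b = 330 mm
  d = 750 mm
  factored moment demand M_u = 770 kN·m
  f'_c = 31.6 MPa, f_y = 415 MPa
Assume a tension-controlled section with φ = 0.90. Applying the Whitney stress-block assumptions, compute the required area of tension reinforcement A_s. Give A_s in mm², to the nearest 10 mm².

M_n = M_u/φ = 770/0.90 = 855.556 kN·m.
With M_n = 0.85 f'_c a b (d − a/2), solve the quadratic for a:
a = d − √(d² − 2M_n/(0.85 f'_c b)) = 750 − √(750² − 2 × 855.556×10⁶/(0.85 × 31.6 × 330)) = 142.17 mm.
A_s = 0.85 f'_c a b / f_y = 0.85 × 31.6 × 142.17 × 330 / 415 = 3036.5 mm².

A_s ≈ 3040 mm²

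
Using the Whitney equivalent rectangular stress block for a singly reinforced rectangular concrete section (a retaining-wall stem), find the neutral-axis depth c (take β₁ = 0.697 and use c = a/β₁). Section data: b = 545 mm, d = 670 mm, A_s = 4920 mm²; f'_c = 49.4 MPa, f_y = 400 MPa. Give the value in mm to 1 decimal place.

T = A_s f_y = 4920 × 400 = 1968000 N = 1968 kN.
Setting C = 0.85 f'_c a b equal to T: a = 1968000/(0.85 × 49.4 × 545) = 85.997 mm.
With β₁ = 0.697, c = a/β₁ = 85.997/0.697 = 123.4 mm.

c ≈ 123.4 mm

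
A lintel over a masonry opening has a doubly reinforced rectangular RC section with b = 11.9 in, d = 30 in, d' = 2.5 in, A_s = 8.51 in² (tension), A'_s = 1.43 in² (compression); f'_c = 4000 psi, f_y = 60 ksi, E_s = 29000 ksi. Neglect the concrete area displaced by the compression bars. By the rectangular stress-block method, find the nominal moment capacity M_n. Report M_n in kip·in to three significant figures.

M_n ≈ 12900 kip·in

Assume both steels yield.
a = (A_s − A'_s) f_y/(0.85 f'_c b) = (8.51 − 1.43) × 60/(0.85 × 4 × 11.9) = 10.499 in.
c = a/β₁ = 10.499/0.85 = 12.352 in; ε'_s = 0.003(c − d')/c = 0.0024 ≥ ε_y = 0.0021, so the compression steel yields.
M_n = (A_s − A'_s) f_y (d − a/2) + A'_s f_y (d − d') = 424.8 × (30 − 5.2495) + 85.8 × (30 − 2.5) = 10514.0 + 2359.5 = 12873.5 kip·in.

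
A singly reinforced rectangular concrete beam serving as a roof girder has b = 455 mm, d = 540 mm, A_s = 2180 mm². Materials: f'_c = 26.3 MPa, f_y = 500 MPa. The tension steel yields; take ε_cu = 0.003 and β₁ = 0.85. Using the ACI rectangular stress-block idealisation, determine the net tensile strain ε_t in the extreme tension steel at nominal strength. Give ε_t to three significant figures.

a = A_s f_y/(0.85 f'_c b) = 107.16 mm.
β₁ = 0.85, so c = a/β₁ = 107.16/0.85 = 126.07 mm.
From the linear strain diagram with ε_cu = 0.003: ε_t = 0.003 (d − c)/c = 0.003 × (540 − 126.07)/126.07 = 0.00985.
Since ε_t ≥ 0.005, the section is tension-controlled.

ε_t ≈ 0.00985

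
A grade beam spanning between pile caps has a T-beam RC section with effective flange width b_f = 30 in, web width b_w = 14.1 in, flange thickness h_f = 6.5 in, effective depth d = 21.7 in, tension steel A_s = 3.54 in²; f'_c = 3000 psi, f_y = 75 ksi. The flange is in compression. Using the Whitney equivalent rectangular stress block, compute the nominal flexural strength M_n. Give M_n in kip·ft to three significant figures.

M_n ≈ 442 kip·ft

Tension: T = A_s f_y = 3.54 × 75 = 265.5 kips.
Try a within the flange: a = T/(0.85 f'_c b_f) = 265.5/(0.85 × 3 × 30) = 3.471 in.
Since a = 3.471 ≤ h_f = 6.5 in, the stress block lies entirely in the flange; analyse as a rectangular beam of width b_f.
M_n = T(d − a/2) = 265.5 × (21.7 − 1.7355) = 5300.6 kip·in.
M_n = 5300.6/12 = 441.72 kip·ft.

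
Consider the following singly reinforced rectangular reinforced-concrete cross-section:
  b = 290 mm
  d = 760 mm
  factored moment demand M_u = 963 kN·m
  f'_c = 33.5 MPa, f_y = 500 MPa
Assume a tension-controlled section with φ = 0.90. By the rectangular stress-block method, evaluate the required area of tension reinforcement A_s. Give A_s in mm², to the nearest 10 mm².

A_s ≈ 3230 mm²

M_n = M_u/φ = 963/0.90 = 1070 kN·m.
With M_n = 0.85 f'_c a b (d − a/2), solve the quadratic for a:
a = d − √(d² − 2M_n/(0.85 f'_c b)) = 760 − √(760² − 2 × 1070×10⁶/(0.85 × 33.5 × 290)) = 195.69 mm.
A_s = 0.85 f'_c a b / f_y = 0.85 × 33.5 × 195.69 × 290 / 500 = 3231.9 mm².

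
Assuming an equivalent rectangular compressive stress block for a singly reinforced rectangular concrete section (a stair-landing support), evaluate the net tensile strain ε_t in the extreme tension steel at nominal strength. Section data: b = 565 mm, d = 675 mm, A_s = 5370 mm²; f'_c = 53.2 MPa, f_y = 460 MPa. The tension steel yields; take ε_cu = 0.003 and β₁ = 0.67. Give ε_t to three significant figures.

a = A_s f_y/(0.85 f'_c b) = 96.68 mm.
β₁ = 0.67, so c = a/β₁ = 96.68/0.67 = 144.30 mm.
From the linear strain diagram with ε_cu = 0.003: ε_t = 0.003 (d − c)/c = 0.003 × (675 − 144.30)/144.30 = 0.0110.
Since ε_t ≥ 0.005, the section is tension-controlled.

ε_t ≈ 0.0110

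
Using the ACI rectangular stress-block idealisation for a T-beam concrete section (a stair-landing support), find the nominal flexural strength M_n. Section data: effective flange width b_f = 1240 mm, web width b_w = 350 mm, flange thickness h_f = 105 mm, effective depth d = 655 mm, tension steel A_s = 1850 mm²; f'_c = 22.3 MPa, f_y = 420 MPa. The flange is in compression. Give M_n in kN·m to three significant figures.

Tension: T = A_s f_y = 1850 × 420 = 777000 N.
Try a within the flange: a = T/(0.85 f'_c b_f) = 777000/(0.85 × 22.3 × 1240) = 33.06 mm.
Since a = 33.06 ≤ h_f = 105 mm, the stress block lies entirely in the flange; analyse as a rectangular beam of width b_f.
M_n = T(d − a/2) = 777000 × (655 − 16.53) = 496.09 × 10⁶ N·mm.
M_n = 496.09 kN·m.

M_n ≈ 496 kN·m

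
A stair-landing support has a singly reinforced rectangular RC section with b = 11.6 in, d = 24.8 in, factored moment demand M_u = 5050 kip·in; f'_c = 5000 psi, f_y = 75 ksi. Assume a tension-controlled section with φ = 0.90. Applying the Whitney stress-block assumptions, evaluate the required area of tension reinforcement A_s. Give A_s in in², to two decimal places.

A_s ≈ 3.36 in²

M_n = M_u/φ = 5050/0.90 = 5611.11 kip·in.
From M_n = 0.85 f'_c a b (d − a/2):
a = d − √(d² − 2M_n/(0.85 f'_c b)) = 24.8 − √(24.8² − 2 × 5611.11/(0.85 × 5 × 11.6)) = 5.117 in.
A_s = 0.85 f'_c a b / f_y = 0.85 × 5 × 5.117 × 11.6 / 75 = 3.364 in².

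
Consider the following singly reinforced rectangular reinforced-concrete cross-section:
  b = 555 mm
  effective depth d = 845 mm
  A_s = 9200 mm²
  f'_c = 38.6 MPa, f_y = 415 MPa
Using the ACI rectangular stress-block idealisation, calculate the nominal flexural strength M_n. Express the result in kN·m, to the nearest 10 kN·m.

M_n ≈ 2830 kN·m

T = A_s f_y = 9200 × 415 = 3818000 N = 3818 kN.
From C = T: a = T/(0.85 f'_c b) = 3818000/(0.85 × 38.6 × 555) = 209.67 mm.
M_n = T(d − a/2) = 3818 kN × (845 − 104.835) mm = 2825.95 kN·m.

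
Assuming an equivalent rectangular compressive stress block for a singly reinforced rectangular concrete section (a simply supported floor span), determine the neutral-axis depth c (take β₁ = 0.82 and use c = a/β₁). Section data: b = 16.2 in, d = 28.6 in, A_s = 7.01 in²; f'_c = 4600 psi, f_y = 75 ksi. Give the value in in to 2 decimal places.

c ≈ 10.12 in

T = A_s f_y = 7.01 × 75 = 525.75 kips.
a = T/(0.85 f'_c b) = 525.75/(0.85 × 4.6 × 16.2) = 8.3002 in.
With β₁ = 0.82, c = a/β₁ = 8.3002/0.82 = 10.12 in.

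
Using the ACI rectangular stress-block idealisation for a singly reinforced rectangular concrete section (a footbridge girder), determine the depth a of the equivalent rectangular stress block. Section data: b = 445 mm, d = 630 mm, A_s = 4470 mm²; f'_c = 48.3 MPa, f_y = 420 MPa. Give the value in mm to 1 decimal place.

a ≈ 102.8 mm

T = A_s f_y = 4470 × 420 = 1877400 N = 1877.4 kN.
Setting C = 0.85 f'_c a b equal to T: a = 1877400/(0.85 × 48.3 × 445) = 102.8 mm.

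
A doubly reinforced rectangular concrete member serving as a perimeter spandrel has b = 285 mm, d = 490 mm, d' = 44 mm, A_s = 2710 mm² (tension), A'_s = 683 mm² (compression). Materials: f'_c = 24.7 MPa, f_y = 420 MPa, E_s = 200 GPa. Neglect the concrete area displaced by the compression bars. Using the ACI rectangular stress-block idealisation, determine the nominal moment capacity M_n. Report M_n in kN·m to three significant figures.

M_n ≈ 485 kN·m

Assume both tension and compression steel yield.
Net tension couple steel: A_s − A'_s = 2027 mm².
a = (A_s − A'_s) f_y / (0.85 f'_c b) = 851340/(0.85 × 24.7 × 285) = 142.28 mm.
c = a/β₁ = 142.28/0.85 = 167.39 mm; ε'_s = 0.003(c − d')/c = 0.0022 ≥ f_y/E_s = 0.0021, so compression steel does yield.
M_n = (A_s − A'_s) f_y (d − a/2) + A'_s f_y (d − d') = [851340 × (490 − 71.14) + 286860 × (490 − 44)] × 10⁻⁶ = 356.59 + 127.94 = 484.53 kN·m.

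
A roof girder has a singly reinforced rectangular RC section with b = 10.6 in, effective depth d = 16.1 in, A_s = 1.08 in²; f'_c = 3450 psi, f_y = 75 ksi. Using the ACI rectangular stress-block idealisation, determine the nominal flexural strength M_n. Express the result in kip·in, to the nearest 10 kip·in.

T = A_s f_y = 1.08 × 75 = 81 kips.
a = T/(0.85 f'_c b) = 81/(0.85 × 3.45 × 10.6) = 2.606 in.
M_n = T(d − a/2) = 81 × (16.1 − 1.303) = 1198.6 kip·in.

M_n ≈ 1200 kip·in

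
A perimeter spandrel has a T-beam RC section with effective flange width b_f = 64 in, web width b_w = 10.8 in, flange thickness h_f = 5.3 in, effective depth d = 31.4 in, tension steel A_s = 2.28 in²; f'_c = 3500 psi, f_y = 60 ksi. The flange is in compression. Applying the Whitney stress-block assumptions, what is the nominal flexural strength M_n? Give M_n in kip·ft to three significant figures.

Tension: T = A_s f_y = 2.28 × 60 = 136.8 kips.
Try a within the flange: a = T/(0.85 f'_c b_f) = 136.8/(0.85 × 3.5 × 64) = 0.718 in.
Since a = 0.718 ≤ h_f = 5.3 in, the stress block lies entirely in the flange; analyse as a rectangular beam of width b_f.
M_n = T(d − a/2) = 136.8 × (31.4 − 0.359) = 4246.4 kip·in.
M_n = 4246.4/12 = 353.87 kip·ft.

M_n ≈ 354 kip·ft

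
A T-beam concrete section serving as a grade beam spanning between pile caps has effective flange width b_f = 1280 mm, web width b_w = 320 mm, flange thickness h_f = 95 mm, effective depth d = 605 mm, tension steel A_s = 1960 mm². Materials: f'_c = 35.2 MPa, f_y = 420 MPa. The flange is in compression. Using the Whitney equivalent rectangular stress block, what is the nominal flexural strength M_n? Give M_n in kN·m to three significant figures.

M_n ≈ 489 kN·m

Tension: T = A_s f_y = 1960 × 420 = 823200 N.
Try a within the flange: a = T/(0.85 f'_c b_f) = 823200/(0.85 × 35.2 × 1280) = 21.49 mm.
Since a = 21.49 ≤ h_f = 95 mm, the stress block lies entirely in the flange; analyse as a rectangular beam of width b_f.
M_n = T(d − a/2) = 823200 × (605 − 10.745) = 489.19 × 10⁶ N·mm.
M_n = 489.19 kN·m.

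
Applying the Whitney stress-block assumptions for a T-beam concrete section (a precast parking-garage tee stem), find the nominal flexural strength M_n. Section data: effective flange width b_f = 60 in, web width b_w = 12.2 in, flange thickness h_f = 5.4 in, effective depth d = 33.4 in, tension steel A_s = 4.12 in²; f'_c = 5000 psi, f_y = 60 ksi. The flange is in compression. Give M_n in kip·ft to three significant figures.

M_n ≈ 678 kip·ft

Tension: T = A_s f_y = 4.12 × 60 = 247.2 kips.
Try a within the flange: a = T/(0.85 f'_c b_f) = 247.2/(0.85 × 5 × 60) = 0.969 in.
Since a = 0.969 ≤ h_f = 5.4 in, the stress block lies entirely in the flange; analyse as a rectangular beam of width b_f.
M_n = T(d − a/2) = 247.2 × (33.4 − 0.4845) = 8136.7 kip·in.
M_n = 8136.7/12 = 678.06 kip·ft.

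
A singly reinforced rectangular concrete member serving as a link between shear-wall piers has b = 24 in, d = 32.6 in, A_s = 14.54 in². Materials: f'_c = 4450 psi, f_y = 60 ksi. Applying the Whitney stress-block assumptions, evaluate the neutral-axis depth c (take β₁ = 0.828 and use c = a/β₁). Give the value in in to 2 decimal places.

T = A_s f_y = 14.54 × 60 = 872.4 kips.
a = T/(0.85 f'_c b) = 872.4/(0.85 × 4.45 × 24) = 9.6100 in.
With β₁ = 0.828, c = a/β₁ = 9.6100/0.828 = 11.61 in.

c ≈ 11.61 in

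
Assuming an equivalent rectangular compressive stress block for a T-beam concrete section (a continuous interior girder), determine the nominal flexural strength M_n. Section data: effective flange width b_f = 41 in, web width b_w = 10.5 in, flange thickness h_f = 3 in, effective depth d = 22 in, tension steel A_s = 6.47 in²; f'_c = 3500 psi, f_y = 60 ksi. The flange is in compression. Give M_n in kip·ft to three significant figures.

Tension: T = A_s f_y = 6.47 × 60 = 388.2 kips.
Try a within the flange: a = T/(0.85 f'_c b_f) = 388.2/(0.85 × 3.5 × 41) = 3.183 in.
a = 3.183 > h_f = 3 in: the block extends into the web. Split into flange-overhang and web parts.
C_f = 0.85 f'_c (b_f − b_w) h_f = 0.85 × 3.5 × (41 − 10.5) × 3 = 272.2 kips.
Remaining web compression depth: a_w = (T − C_f)/(0.85 f'_c b_w) = (388.2 − 272.2)/(0.85 × 3.5 × 10.5) = 3.713 in.
M_n = C_f(d − h_f/2) + (T − C_f)(d − a_w/2) = 272.2 × (22 − 1.5) + 116 × (22 − 1.8565) = 5580.1 + 2336.6 = 7916.7 kip·in.
M_n = 7916.7/12 = 659.73 kip·ft.

M_n ≈ 660 kip·ft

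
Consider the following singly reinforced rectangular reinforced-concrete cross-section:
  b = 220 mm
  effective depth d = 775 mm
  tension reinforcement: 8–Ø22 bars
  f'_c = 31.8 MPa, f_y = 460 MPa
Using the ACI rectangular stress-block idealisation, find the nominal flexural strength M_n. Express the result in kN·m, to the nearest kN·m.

M_n ≈ 919 kN·m

A_s = 8 × 380 = 3040 mm².
T = A_s f_y = 3040 × 460 = 1398400 N = 1398.4 kN.
From C = T: a = T/(0.85 f'_c b) = 1398400/(0.85 × 31.8 × 220) = 235.16 mm.
M_n = T(d − a/2) = 1398.4 kN × (775 − 117.58) mm = 919.34 kN·m.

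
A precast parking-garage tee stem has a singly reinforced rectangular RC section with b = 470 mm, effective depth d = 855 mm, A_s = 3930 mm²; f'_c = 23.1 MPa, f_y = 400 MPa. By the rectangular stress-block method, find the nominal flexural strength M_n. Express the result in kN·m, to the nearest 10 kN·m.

T = A_s f_y = 3930 × 400 = 1572000 N = 1572 kN.
From C = T: a = T/(0.85 f'_c b) = 1572000/(0.85 × 23.1 × 470) = 170.34 mm.
M_n = T(d − a/2) = 1572 kN × (855 − 85.17) mm = 1210.17 kN·m.

M_n ≈ 1210 kN·m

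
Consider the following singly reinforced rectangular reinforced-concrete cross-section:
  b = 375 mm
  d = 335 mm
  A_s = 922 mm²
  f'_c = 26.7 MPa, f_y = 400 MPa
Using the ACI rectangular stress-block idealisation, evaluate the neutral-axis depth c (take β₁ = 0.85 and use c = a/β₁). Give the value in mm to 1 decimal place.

c ≈ 51.0 mm

T = A_s f_y = 922 × 400 = 368800 N = 368.8 kN.
Setting C = 0.85 f'_c a b equal to T: a = 368800/(0.85 × 26.7 × 375) = 43.334 mm.
With β₁ = 0.85, c = a/β₁ = 43.334/0.85 = 51.0 mm.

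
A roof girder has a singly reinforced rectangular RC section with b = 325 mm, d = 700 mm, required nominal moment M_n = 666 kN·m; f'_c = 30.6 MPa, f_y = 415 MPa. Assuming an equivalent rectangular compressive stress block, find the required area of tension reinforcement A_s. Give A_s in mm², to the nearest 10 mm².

A_s ≈ 2510 mm²

With M_n = 0.85 f'_c a b (d − a/2), solve the quadratic for a:
a = d − √(d² − 2M_n/(0.85 f'_c b)) = 700 − √(700² − 2 × 666×10⁶/(0.85 × 30.6 × 325)) = 123.43 mm.
A_s = 0.85 f'_c a b / f_y = 0.85 × 30.6 × 123.43 × 325 / 415 = 2514.2 mm².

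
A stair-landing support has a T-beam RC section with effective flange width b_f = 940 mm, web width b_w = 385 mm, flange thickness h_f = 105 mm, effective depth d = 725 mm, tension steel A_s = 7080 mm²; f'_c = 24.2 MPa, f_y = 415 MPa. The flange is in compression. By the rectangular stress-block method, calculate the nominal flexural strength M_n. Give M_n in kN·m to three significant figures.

Tension: T = A_s f_y = 7080 × 415 = 2938200 N.
Try a within the flange: a = T/(0.85 f'_c b_f) = 2938200/(0.85 × 24.2 × 940) = 151.96 mm.
a = 151.96 > h_f = 105 mm: the block extends into the web. Split into flange-overhang and web parts.
C_f = 0.85 f'_c (b_f − b_w) h_f = 0.85 × 24.2 × (940 − 385) × 105 = 1198717 N.
Remaining web compression depth: a_w = (T − C_f)/(0.85 f'_c b_w) = (2938200 − 1198717)/(0.85 × 24.2 × 385) = 219.65 mm.
M_n = C_f(d − h_f/2) + (T − C_f)(d − a_w/2) = 1198717 × (725 − 52.5) + 1739483 × (725 − 109.825) = 806.14 + 1070.09 = 1876.23 × 10⁶ N·mm.
M_n = 1876.23 kN·m.

M_n ≈ 1880 kN·m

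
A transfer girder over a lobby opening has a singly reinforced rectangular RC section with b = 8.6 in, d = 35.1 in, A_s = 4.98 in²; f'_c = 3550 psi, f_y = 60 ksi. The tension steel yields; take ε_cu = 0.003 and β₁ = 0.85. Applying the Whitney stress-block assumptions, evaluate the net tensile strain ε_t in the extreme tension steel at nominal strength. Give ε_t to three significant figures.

a = A_s f_y/(0.85 f'_c b) = 11.514 in.
β₁ = 0.85, so c = a/β₁ = 11.514/0.85 = 13.546 in.
From the linear strain diagram with ε_cu = 0.003: ε_t = 0.003 (d − c)/c = 0.003 × (35.1 − 13.546)/13.546 = 0.00477.
ε_t is between 0.004 and 0.005 — transition zone.

ε_t ≈ 0.00477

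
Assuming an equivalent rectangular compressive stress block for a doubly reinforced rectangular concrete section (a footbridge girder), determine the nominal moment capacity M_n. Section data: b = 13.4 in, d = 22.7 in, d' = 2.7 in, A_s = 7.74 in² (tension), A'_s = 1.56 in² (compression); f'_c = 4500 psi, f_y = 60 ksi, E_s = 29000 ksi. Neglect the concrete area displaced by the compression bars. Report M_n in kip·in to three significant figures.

Assume both steels yield.
a = (A_s − A'_s) f_y/(0.85 f'_c b) = (7.74 − 1.56) × 60/(0.85 × 4.5 × 13.4) = 7.234 in.
c = a/β₁ = 7.234/0.825 = 8.768 in; ε'_s = 0.003(c − d')/c = 0.0021 ≥ ε_y = 0.0021, so the compression steel yields.
M_n = (A_s − A'_s) f_y (d − a/2) + A'_s f_y (d − d') = 370.8 × (22.7 − 3.617) + 93.6 × (22.7 − 2.7) = 7076.0 + 1872.0 = 8948.0 kip·in.

M_n ≈ 8950 kip·in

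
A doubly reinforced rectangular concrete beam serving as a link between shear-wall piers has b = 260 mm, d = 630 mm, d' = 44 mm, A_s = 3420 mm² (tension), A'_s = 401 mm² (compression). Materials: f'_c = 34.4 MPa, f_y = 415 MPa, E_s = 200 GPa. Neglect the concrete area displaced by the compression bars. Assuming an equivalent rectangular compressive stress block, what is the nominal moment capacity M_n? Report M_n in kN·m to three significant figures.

Assume both tension and compression steel yield.
Net tension couple steel: A_s − A'_s = 3019 mm².
a = (A_s − A'_s) f_y / (0.85 f'_c b) = 1252885/(0.85 × 34.4 × 260) = 164.80 mm.
c = a/β₁ = 164.80/0.804 = 204.98 mm; ε'_s = 0.003(c − d')/c = 0.0024 ≥ f_y/E_s = 0.0021, so compression steel does yield.
M_n = (A_s − A'_s) f_y (d − a/2) + A'_s f_y (d − d') = [1252885 × (630 − 82.4) + 166415 × (630 − 44)] × 10⁻⁶ = 686.08 + 97.52 = 783.60 kN·m.

M_n ≈ 784 kN·m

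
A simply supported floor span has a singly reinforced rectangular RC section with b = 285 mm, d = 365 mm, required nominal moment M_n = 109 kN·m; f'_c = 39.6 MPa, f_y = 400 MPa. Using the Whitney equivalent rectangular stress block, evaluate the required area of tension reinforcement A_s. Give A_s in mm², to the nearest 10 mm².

With M_n = 0.85 f'_c a b (d − a/2), solve the quadratic for a:
a = d − √(d² − 2M_n/(0.85 f'_c b)) = 365 − √(365² − 2 × 109×10⁶/(0.85 × 39.6 × 285)) = 32.58 mm.
A_s = 0.85 f'_c a b / f_y = 0.85 × 39.6 × 32.58 × 285 / 400 = 781.4 mm².

A_s ≈ 780 mm²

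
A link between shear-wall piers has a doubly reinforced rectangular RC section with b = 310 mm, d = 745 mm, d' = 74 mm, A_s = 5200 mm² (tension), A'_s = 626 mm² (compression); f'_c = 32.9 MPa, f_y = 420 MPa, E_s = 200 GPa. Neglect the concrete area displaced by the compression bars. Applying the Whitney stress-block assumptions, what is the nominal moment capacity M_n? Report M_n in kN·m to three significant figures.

Assume both tension and compression steel yield.
Net tension couple steel: A_s − A'_s = 4574 mm².
a = (A_s − A'_s) f_y / (0.85 f'_c b) = 1921080/(0.85 × 32.9 × 310) = 221.60 mm.
c = a/β₁ = 221.60/0.815 = 271.90 mm; ε'_s = 0.003(c − d')/c = 0.0022 ≥ f_y/E_s = 0.0021, so compression steel does yield.
M_n = (A_s − A'_s) f_y (d − a/2) + A'_s f_y (d − d') = [1921080 × (745 − 110.8) + 262920 × (745 − 74)] × 10⁻⁶ = 1218.35 + 176.42 = 1394.77 kN·m.

M_n ≈ 1390 kN·m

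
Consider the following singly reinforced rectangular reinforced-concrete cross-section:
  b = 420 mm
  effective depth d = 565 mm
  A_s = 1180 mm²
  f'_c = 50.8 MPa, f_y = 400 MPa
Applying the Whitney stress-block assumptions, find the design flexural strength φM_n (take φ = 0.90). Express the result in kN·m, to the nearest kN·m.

T = A_s f_y = 1180 × 400 = 472000 N = 472 kN.
From C = T: a = T/(0.85 f'_c b) = 472000/(0.85 × 50.8 × 420) = 26.03 mm.
M_n = T(d − a/2) = 472 kN × (565 − 13.015) mm = 260.54 kN·m.
φM_n = 0.90 × 260.54 = 234.49 kN·m.

φM_n ≈ 234 kN·m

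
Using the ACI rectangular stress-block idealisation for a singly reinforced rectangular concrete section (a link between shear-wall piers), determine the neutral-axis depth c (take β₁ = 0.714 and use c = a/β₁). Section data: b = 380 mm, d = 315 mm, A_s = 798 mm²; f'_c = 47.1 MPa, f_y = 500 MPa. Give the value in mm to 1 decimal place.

c ≈ 36.7 mm

T = A_s f_y = 798 × 500 = 399000 N = 399 kN.
Setting C = 0.85 f'_c a b equal to T: a = 399000/(0.85 × 47.1 × 380) = 26.227 mm.
With β₁ = 0.714, c = a/β₁ = 26.227/0.714 = 36.7 mm.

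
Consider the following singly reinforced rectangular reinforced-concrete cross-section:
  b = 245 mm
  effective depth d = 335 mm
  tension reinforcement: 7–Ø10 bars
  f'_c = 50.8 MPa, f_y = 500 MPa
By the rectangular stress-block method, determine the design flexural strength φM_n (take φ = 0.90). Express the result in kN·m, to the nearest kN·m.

φM_n ≈ 80 kN·m

A_s = 7 × 78.5 = 549.5 mm².
T = A_s f_y = 549.5 × 500 = 274750 N = 274.75 kN.
From C = T: a = T/(0.85 f'_c b) = 274750/(0.85 × 50.8 × 245) = 25.97 mm.
M_n = T(d − a/2) = 274.75 kN × (335 − 12.985) mm = 88.47 kN·m.
φM_n = 0.90 × 88.47 = 79.62 kN·m.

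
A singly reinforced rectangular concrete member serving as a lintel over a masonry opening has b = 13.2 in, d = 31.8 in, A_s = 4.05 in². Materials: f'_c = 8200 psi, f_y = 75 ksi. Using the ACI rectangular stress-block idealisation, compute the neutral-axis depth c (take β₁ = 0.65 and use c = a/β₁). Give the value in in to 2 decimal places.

T = A_s f_y = 4.05 × 75 = 303.75 kips.
a = T/(0.85 f'_c b) = 303.75/(0.85 × 8.2 × 13.2) = 3.3015 in.
With β₁ = 0.65, c = a/β₁ = 3.3015/0.65 = 5.08 in.

c ≈ 5.08 in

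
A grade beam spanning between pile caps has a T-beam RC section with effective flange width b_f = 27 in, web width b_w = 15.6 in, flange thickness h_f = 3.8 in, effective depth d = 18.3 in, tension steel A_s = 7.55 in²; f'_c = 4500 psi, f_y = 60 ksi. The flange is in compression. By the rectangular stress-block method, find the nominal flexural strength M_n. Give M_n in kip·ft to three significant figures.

M_n ≈ 607 kip·ft

Tension: T = A_s f_y = 7.55 × 60 = 453 kips.
Try a within the flange: a = T/(0.85 f'_c b_f) = 453/(0.85 × 4.5 × 27) = 4.386 in.
a = 4.386 > h_f = 3.8 in: the block extends into the web. Split into flange-overhang and web parts.
C_f = 0.85 f'_c (b_f − b_w) h_f = 0.85 × 4.5 × (27 − 15.6) × 3.8 = 165.7 kips.
Remaining web compression depth: a_w = (T − C_f)/(0.85 f'_c b_w) = (453 − 165.7)/(0.85 × 4.5 × 15.6) = 4.815 in.
M_n = C_f(d − h_f/2) + (T − C_f)(d − a_w/2) = 165.7 × (18.3 − 1.9) + 287.3 × (18.3 − 2.4075) = 2717.5 + 4565.9 = 7283.4 kip·in.
M_n = 7283.4/12 = 606.95 kip·ft.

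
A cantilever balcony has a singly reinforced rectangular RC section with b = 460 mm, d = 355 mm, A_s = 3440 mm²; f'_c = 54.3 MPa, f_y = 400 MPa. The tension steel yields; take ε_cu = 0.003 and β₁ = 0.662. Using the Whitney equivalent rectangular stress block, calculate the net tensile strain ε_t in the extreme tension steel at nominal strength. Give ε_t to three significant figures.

a = A_s f_y/(0.85 f'_c b) = 64.81 mm.
β₁ = 0.662, so c = a/β₁ = 64.81/0.662 = 97.90 mm.
From the linear strain diagram with ε_cu = 0.003: ε_t = 0.003 (d − c)/c = 0.003 × (355 − 97.90)/97.90 = 0.00788.
Since ε_t ≥ 0.005, the section is tension-controlled.

ε_t ≈ 0.00788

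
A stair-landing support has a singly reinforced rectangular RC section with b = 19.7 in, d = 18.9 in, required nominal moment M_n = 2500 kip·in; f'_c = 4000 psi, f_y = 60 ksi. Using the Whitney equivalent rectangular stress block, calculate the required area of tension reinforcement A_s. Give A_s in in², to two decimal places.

A_s ≈ 2.33 in²

From M_n = 0.85 f'_c a b (d − a/2):
a = d − √(d² − 2M_n/(0.85 f'_c b)) = 18.9 − √(18.9² − 2 × 2500/(0.85 × 4 × 19.7)) = 2.090 in.
A_s = 0.85 f'_c a b / f_y = 0.85 × 4 × 2.090 × 19.7 / 60 = 2.333 in².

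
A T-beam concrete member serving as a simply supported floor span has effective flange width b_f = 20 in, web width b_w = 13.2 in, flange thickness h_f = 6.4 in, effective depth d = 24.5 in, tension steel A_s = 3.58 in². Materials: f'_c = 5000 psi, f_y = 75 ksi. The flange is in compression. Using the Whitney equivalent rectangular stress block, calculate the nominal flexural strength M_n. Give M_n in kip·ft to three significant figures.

Tension: T = A_s f_y = 3.58 × 75 = 268.5 kips.
Try a within the flange: a = T/(0.85 f'_c b_f) = 268.5/(0.85 × 5 × 20) = 3.159 in.
Since a = 3.159 ≤ h_f = 6.4 in, the stress block lies entirely in the flange; analyse as a rectangular beam of width b_f.
M_n = T(d − a/2) = 268.5 × (24.5 − 1.5795) = 6154.2 kip·in.
M_n = 6154.2/12 = 512.85 kip·ft.

M_n ≈ 513 kip·ft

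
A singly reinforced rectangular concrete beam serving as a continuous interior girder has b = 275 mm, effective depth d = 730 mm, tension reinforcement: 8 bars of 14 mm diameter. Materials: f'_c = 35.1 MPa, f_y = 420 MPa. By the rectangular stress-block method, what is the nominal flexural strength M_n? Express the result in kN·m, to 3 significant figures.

A_s = 8 × 154 = 1232 mm².
T = A_s f_y = 1232 × 420 = 517440 N = 517.44 kN.
From C = T: a = T/(0.85 f'_c b) = 517440/(0.85 × 35.1 × 275) = 63.07 mm.
M_n = T(d − a/2) = 517.44 kN × (730 − 31.535) mm = 361.41 kN·m.

M_n ≈ 361 kN·m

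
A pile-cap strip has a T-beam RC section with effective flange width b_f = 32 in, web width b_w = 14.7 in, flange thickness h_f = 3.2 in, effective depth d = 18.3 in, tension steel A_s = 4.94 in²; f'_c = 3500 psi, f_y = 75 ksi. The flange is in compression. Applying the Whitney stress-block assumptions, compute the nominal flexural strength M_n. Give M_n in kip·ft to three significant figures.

Tension: T = A_s f_y = 4.94 × 75 = 370.5 kips.
Try a within the flange: a = T/(0.85 f'_c b_f) = 370.5/(0.85 × 3.5 × 32) = 3.892 in.
a = 3.892 > h_f = 3.2 in: the block extends into the web. Split into flange-overhang and web parts.
C_f = 0.85 f'_c (b_f − b_w) h_f = 0.85 × 3.5 × (32 − 14.7) × 3.2 = 164.7 kips.
Remaining web compression depth: a_w = (T − C_f)/(0.85 f'_c b_w) = (370.5 − 164.7)/(0.85 × 3.5 × 14.7) = 4.706 in.
M_n = C_f(d − h_f/2) + (T − C_f)(d − a_w/2) = 164.7 × (18.3 − 1.6) + 205.8 × (18.3 − 2.353) = 2750.5 + 3281.9 = 6032.4 kip·in.
M_n = 6032.4/12 = 502.70 kip·ft.

M_n ≈ 503 kip·ft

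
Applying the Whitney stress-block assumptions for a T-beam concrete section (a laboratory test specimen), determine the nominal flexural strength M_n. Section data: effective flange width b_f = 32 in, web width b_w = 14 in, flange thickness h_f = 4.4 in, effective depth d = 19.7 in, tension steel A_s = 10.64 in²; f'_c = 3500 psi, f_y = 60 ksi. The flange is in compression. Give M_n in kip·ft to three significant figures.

Tension: T = A_s f_y = 10.64 × 60 = 638.4 kips.
Try a within the flange: a = T/(0.85 f'_c b_f) = 638.4/(0.85 × 3.5 × 32) = 6.706 in.
a = 6.706 > h_f = 4.4 in: the block extends into the web. Split into flange-overhang and web parts.
C_f = 0.85 f'_c (b_f − b_w) h_f = 0.85 × 3.5 × (32 − 14) × 4.4 = 235.6 kips.
Remaining web compression depth: a_w = (T − C_f)/(0.85 f'_c b_w) = (638.4 − 235.6)/(0.85 × 3.5 × 14) = 9.671 in.
M_n = C_f(d − h_f/2) + (T − C_f)(d − a_w/2) = 235.6 × (19.7 − 2.2) + 402.8 × (19.7 − 4.8355) = 4123.0 + 5987.4 = 10110.4 kip·in.
M_n = 10110.4/12 = 842.53 kip·ft.

M_n ≈ 843 kip·ft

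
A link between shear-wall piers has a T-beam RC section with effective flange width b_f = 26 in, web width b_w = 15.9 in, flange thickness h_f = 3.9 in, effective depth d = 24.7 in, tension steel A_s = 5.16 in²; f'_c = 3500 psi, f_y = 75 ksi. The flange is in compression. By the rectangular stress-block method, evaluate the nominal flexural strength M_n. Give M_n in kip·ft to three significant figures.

Tension: T = A_s f_y = 5.16 × 75 = 387 kips.
Try a within the flange: a = T/(0.85 f'_c b_f) = 387/(0.85 × 3.5 × 26) = 5.003 in.
a = 5.003 > h_f = 3.9 in: the block extends into the web. Split into flange-overhang and web parts.
C_f = 0.85 f'_c (b_f − b_w) h_f = 0.85 × 3.5 × (26 − 15.9) × 3.9 = 117.2 kips.
Remaining web compression depth: a_w = (T − C_f)/(0.85 f'_c b_w) = (387 − 117.2)/(0.85 × 3.5 × 15.9) = 5.704 in.
M_n = C_f(d − h_f/2) + (T − C_f)(d − a_w/2) = 117.2 × (24.7 − 1.95) + 269.8 × (24.7 − 2.852) = 2666.3 + 5894.6 = 8560.9 kip·in.
M_n = 8560.9/12 = 713.41 kip·ft.

M_n ≈ 713 kip·ft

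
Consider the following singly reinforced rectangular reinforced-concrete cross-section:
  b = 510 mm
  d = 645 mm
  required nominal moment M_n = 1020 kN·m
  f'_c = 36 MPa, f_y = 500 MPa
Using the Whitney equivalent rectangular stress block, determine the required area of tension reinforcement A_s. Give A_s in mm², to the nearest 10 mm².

A_s ≈ 3460 mm²

With M_n = 0.85 f'_c a b (d − a/2), solve the quadratic for a:
a = d − √(d² − 2M_n/(0.85 f'_c b)) = 645 − √(645² − 2 × 1020×10⁶/(0.85 × 36 × 510)) = 110.86 mm.
A_s = 0.85 f'_c a b / f_y = 0.85 × 36 × 110.86 × 510 / 500 = 3460.2 mm².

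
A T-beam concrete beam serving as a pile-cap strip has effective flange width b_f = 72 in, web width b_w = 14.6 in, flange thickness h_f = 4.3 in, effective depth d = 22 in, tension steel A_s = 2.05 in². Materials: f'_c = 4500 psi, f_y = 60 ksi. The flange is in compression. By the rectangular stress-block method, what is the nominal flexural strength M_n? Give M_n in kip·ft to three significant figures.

M_n ≈ 223 kip·ft

Tension: T = A_s f_y = 2.05 × 60 = 123 kips.
Try a within the flange: a = T/(0.85 f'_c b_f) = 123/(0.85 × 4.5 × 72) = 0.447 in.
Since a = 0.447 ≤ h_f = 4.3 in, the stress block lies entirely in the flange; analyse as a rectangular beam of width b_f.
M_n = T(d − a/2) = 123 × (22 − 0.2235) = 2678.5 kip·in.
M_n = 2678.5/12 = 223.21 kip·ft.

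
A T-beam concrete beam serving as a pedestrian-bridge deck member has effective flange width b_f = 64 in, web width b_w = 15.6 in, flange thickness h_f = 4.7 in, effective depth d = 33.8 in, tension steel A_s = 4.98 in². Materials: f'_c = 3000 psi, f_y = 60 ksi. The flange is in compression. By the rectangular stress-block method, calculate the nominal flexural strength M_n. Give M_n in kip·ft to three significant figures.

Tension: T = A_s f_y = 4.98 × 60 = 298.8 kips.
Try a within the flange: a = T/(0.85 f'_c b_f) = 298.8/(0.85 × 3 × 64) = 1.831 in.
Since a = 1.831 ≤ h_f = 4.7 in, the stress block lies entirely in the flange; analyse as a rectangular beam of width b_f.
M_n = T(d − a/2) = 298.8 × (33.8 − 0.9155) = 9825.9 kip·in.
M_n = 9825.9/12 = 818.83 kip·ft.

M_n ≈ 819 kip·ft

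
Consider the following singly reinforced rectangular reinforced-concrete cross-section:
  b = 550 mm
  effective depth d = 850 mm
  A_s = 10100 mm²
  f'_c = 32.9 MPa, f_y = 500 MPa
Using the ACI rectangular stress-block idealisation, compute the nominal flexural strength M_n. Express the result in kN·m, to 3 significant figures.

T = A_s f_y = 10100 × 500 = 5050000 N = 5050 kN.
From C = T: a = T/(0.85 f'_c b) = 5050000/(0.85 × 32.9 × 550) = 328.33 mm.
M_n = T(d − a/2) = 5050 kN × (850 − 164.165) mm = 3463.47 kN·m.

M_n ≈ 3460 kN·m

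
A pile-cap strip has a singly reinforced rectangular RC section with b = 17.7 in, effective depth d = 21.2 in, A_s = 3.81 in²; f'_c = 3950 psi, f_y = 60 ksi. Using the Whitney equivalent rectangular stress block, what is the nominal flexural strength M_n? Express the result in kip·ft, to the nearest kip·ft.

T = A_s f_y = 3.81 × 60 = 228.6 kips.
a = T/(0.85 f'_c b) = 228.6/(0.85 × 3.95 × 17.7) = 3.847 in.
M_n = T(d − a/2) = 228.6 × (21.2 − 1.9235) = 4406.6 kip·in = 4406.6/12 = 367.22 kip·ft.

M_n ≈ 367 kip·ft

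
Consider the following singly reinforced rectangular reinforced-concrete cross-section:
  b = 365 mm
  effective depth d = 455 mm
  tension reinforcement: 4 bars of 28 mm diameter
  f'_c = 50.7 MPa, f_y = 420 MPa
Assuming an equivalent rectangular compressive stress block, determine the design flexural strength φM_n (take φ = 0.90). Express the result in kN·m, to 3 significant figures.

φM_n ≈ 393 kN·m

A_s = 4 × 616 = 2464 mm².
T = A_s f_y = 2464 × 420 = 1034880 N = 1034.88 kN.
From C = T: a = T/(0.85 f'_c b) = 1034880/(0.85 × 50.7 × 365) = 65.79 mm.
M_n = T(d − a/2) = 1034.88 kN × (455 − 32.895) mm = 436.83 kN·m.
φM_n = 0.90 × 436.83 = 393.15 kN·m.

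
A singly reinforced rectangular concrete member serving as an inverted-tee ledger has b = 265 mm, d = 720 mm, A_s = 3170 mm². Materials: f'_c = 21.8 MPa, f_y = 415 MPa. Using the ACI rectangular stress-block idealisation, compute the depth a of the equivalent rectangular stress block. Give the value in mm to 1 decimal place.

a ≈ 267.9 mm

T = A_s f_y = 3170 × 415 = 1315550 N = 1315.55 kN.
Setting C = 0.85 f'_c a b equal to T: a = 1315550/(0.85 × 21.8 × 265) = 267.9 mm.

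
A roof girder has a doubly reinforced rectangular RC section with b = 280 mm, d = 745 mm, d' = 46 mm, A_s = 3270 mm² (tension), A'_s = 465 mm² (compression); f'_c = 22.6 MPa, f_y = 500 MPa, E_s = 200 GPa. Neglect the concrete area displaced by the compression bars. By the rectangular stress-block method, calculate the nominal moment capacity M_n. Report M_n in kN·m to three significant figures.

Assume both tension and compression steel yield.
Net tension couple steel: A_s − A'_s = 2805 mm².
a = (A_s − A'_s) f_y / (0.85 f'_c b) = 1402500/(0.85 × 22.6 × 280) = 260.75 mm.
c = a/β₁ = 260.75/0.85 = 306.76 mm; ε'_s = 0.003(c − d')/c = 0.0026 ≥ f_y/E_s = 0.0025, so compression steel does yield.
M_n = (A_s − A'_s) f_y (d − a/2) + A'_s f_y (d − d') = [1402500 × (745 − 130.375) + 232500 × (745 − 46)] × 10⁻⁶ = 862.01 + 162.52 = 1024.53 kN·m.

M_n ≈ 1020 kN·m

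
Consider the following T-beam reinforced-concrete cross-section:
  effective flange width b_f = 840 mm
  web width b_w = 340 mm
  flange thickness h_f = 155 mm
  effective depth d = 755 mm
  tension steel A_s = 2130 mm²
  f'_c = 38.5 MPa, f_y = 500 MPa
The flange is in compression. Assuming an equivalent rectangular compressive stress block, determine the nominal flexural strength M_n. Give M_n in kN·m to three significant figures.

M_n ≈ 783 kN·m

Tension: T = A_s f_y = 2130 × 500 = 1065000 N.
Try a within the flange: a = T/(0.85 f'_c b_f) = 1065000/(0.85 × 38.5 × 840) = 38.74 mm.
Since a = 38.74 ≤ h_f = 155 mm, the stress block lies entirely in the flange; analyse as a rectangular beam of width b_f.
M_n = T(d − a/2) = 1065000 × (755 − 19.37) = 783.45 × 10⁶ N·mm.
M_n = 783.45 kN·m.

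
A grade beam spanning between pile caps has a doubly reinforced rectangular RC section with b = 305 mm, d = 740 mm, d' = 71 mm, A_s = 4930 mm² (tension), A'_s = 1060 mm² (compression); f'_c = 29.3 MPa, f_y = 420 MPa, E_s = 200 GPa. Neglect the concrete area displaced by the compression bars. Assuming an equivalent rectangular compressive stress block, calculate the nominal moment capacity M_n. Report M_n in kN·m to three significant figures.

M_n ≈ 1330 kN·m

Assume both tension and compression steel yield.
Net tension couple steel: A_s − A'_s = 3870 mm².
a = (A_s − A'_s) f_y / (0.85 f'_c b) = 1625400/(0.85 × 29.3 × 305) = 213.98 mm.
c = a/β₁ = 213.98/0.841 = 254.44 mm; ε'_s = 0.003(c − d')/c = 0.0022 ≥ f_y/E_s = 0.0021, so compression steel does yield.
M_n = (A_s − A'_s) f_y (d − a/2) + A'_s f_y (d − d') = [1625400 × (740 − 106.99) + 445200 × (740 − 71)] × 10⁻⁶ = 1028.89 + 297.84 = 1326.73 kN·m.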